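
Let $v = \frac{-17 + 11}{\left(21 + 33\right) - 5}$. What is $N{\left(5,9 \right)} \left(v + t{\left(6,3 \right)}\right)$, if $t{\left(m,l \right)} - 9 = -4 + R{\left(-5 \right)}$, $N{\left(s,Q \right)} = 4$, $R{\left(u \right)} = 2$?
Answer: $\frac{1348}{49} \approx 27.51$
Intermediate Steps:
$t{\left(m,l \right)} = 7$ ($t{\left(m,l \right)} = 9 + \left(-4 + 2\right) = 9 - 2 = 7$)
$v = - \frac{6}{49}$ ($v = - \frac{6}{54 - 5} = - \frac{6}{49} \approx -0.12245$)
$N{\left(5,9 \right)} \left(v + t{\left(6,3 \right)}\right) = 4 \left(- \frac{6}{49} + 7\right) = 4 \cdot \frac{337}{49} = \frac{1348}{49}$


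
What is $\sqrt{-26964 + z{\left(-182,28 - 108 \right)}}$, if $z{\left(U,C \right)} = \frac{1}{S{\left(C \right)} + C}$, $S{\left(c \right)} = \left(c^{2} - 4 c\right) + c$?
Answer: $\frac{i \sqrt{72522373990}}{1640} \approx 164.21 i$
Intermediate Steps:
$S{\left(c \right)} = c^{2} - 3 c$
$z{\left(U,C \right)} = \frac{1}{C + C \left(-3 + C\right)}$ ($z{\left(U,C \right)} = \frac{1}{C \left(-3 + C\right) + C} = \frac{1}{C + C \left(-3 + C\right)}$)
$\sqrt{-26964 + z{\left(-182,28 - 108 \right)}} = \sqrt{-26964 + \frac{1}{\left(28 - 108\right) \left(-2 + \left(28 - 108\right)\right)}} = \sqrt{-26964 + \frac{1}{\left(-80\right) \left(-2 - 80\right)}} = \sqrt{-26964 - \frac{1}{80 \left(-82\right)}} = \sqrt{-26964 - - \frac{1}{6560}} = \sqrt{-26964 + \frac{1}{6560}} = \sqrt{- \frac{176883839}{6560}} = \frac{i \sqrt{72522373990}}{1640}$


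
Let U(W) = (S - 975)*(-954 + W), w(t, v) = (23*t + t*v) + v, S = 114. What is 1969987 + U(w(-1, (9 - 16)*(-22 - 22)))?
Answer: 2811184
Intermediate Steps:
w(t, v) = v + 23*t + t*v
U(W) = 821394 - 861*W (U(W) = (114 - 975)*(-954 + W) = -861*(-954 + W) = 821394 - 861*W)
1969987 + U(w(-1, (9 - 16)*(-22 - 22))) = 1969987 + (821394 - 861*((9 - 16)*(-22 - 22) + 23*(-1) - (9 - 16)*(-22 - 22))) = 1969987 + (821394 - 861*(-7*(-44) - 23 - (-7)*(-44))) = 1969987 + (821394 - 861*(308 - 23 - 1*308)) = 1969987 + (821394 - 861*(308 - 23 - 308)) = 1969987 + (821394 - 861*(-23)) = 1969987 + (821394 + 19803) = 1969987 + 841197 = 2811184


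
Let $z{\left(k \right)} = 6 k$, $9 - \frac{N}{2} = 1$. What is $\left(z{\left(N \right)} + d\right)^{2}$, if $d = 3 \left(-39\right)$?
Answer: $441$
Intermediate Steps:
$N = 16$ ($N = 18 - 2 = 16$)
$d = -117$
$\left(z{\left(N \right)} + d\right)^{2} = \left(6 \cdot 16 - 117\right)^{2} = \left(96 - 117\right)^{2} = \left(-21\right)^{2} = 441$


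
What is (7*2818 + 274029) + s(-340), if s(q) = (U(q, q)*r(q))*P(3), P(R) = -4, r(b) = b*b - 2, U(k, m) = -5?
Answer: 2605715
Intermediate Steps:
r(b) = -2 + b² (r(b) = b² - 2 = -2 + b²)
s(q) = -40 + 20*q² (s(q) = -5*(-2 + q²)*(-4) = (10 - 5*q²)*(-4) = -40 + 20*q²)
(7*2818 + 274029) + s(-340) = (7*2818 + 274029) + (-40 + 20*(-340)²) = (19726 + 274029) + (-40 + 20*115600) = 293755 + (-40 + 2312000) = 293755 + 2311960 = 2605715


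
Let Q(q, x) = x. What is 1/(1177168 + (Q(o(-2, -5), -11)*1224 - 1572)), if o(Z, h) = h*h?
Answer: 1/1162132 ≈ 8.6049e-7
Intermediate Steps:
o(Z, h) = h²
1/(1177168 + (Q(o(-2, -5), -11)*1224 - 1572)) = 1/(1177168 + (-11*1224 - 1572)) = 1/(1177168 + (-13464 - 1572)) = 1/(1177168 - 15036) = 1/1162132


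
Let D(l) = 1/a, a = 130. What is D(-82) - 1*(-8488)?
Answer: 1103441/130 ≈ 8488.0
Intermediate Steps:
D(l) = 1/130
D(-82) - 1*(-8488) = 1/130 - 1*(-8488) = 1/130 + 8488 = 1103441/130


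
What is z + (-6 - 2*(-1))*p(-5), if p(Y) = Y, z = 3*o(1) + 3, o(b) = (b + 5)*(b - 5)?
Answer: -49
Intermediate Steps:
o(b) = (-5 + b)*(5 + b) (o(b) = (5 + b)*(-5 + b) = (-5 + b)*(5 + b))
z = -69 (z = 3*(-25 + 1²) + 3 = 3*(-25 + 1) + 3 = 3*(-24) + 3 = -72 + 3 = -69)
z + (-6 - 2*(-1))*p(-5) = -69 + (-6 - 2*(-1))*(-5) = -69 + (-6 + 2)*(-5) = -69 - 4*(-5) = -69 + 20 = -49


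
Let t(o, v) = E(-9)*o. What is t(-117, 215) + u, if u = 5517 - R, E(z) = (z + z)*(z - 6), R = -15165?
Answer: -10908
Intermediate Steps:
E(z) = 2*z*(-6 + z) (E(z) = (2*z)*(-6 + z) = 2*z*(-6 + z))
t(o, v) = 270*o (t(o, v) = (2*(-9)*(-6 - 9))*o = (2*(-9)*(-15))*o = 270*o)
u = 20682 (u = 5517 - 1*(-15165) = 5517 + 15165 = 20682)
t(-117, 215) + u = 270*(-117) + 20682 = -31590 + 20682 = -10908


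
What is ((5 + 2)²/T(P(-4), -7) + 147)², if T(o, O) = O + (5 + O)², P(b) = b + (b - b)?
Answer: 153664/9 ≈ 17074.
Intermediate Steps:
P(b) = b (P(b) = b + 0 = b)
((5 + 2)²/T(P(-4), -7) + 147)² = ((5 + 2)²/(-7 + (5 - 7)²) + 147)² = (7²/(-7 + (-2)²) + 147)² = (49/(-7 + 4) + 147)² = (49/(-3) + 147)² = (49*(-⅓) + 147)² = (-49/3 + 147)² = (392/3)² = 153664/9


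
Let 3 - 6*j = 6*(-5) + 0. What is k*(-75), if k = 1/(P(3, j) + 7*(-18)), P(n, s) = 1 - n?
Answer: 75/128 ≈ 0.58594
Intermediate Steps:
j = 11/2 (j = ½ - (6*(-5) + 0)/6 = ½ - (-30 + 0)/6 = ½ - ⅙*(-30) = ½ + 5 = 11/2 ≈ 5.5000)
k = -1/128 (k = 1/((1 - 1*3) + 7*(-18)) = 1/((1 - 3) - 126) = 1/(-2 - 126) = 1/(-128) = -1/128 ≈ -0.0078125)
k*(-75) = -1/128*(-75) = 75/128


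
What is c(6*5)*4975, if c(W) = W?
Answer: 149250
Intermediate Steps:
c(6*5)*4975 = (6*5)*4975 = 30*4975 = 149250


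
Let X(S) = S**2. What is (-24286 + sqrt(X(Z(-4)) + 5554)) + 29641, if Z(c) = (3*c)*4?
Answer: 5355 + sqrt(7858) ≈ 5443.6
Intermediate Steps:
Z(c) = 12*c
(-24286 + sqrt(X(Z(-4)) + 5554)) + 29641 = (-24286 + sqrt((12*(-4))**2 + 5554)) + 29641 = (-24286 + sqrt((-48)**2 + 5554)) + 29641 = (-24286 + sqrt(2304 + 5554)) + 29641 = (-24286 + sqrt(7858)) + 29641 = 5355 + sqrt(7858)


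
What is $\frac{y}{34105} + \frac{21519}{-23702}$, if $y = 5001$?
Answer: $- \frac{615371793}{808356710} \approx -0.76126$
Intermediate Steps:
$\frac{y}{34105} + \frac{21519}{-23702} = \frac{5001}{34105} + \frac{21519}{-23702} = 5001 \cdot \frac{1}{34105} + 21519 \left(- \frac{1}{23702}\right) = \frac{5001}{34105} - \frac{21519}{23702} = - \frac{615371793}{808356710}$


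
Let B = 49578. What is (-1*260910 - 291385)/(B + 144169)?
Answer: -552295/193747 ≈ -2.8506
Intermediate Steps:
(-1*260910 - 291385)/(B + 144169) = (-1*260910 - 291385)/(49578 + 144169) = (-260910 - 291385)/193747 = -552295*1/193747 = -552295/193747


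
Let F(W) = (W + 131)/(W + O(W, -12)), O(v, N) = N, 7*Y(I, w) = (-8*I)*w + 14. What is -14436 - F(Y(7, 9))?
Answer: -1183691/82 ≈ -14435.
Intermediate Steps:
Y(I, w) = 2 - 8*I*w/7 (Y(I, w) = ((-8*I)*w + 14)/7 = (-8*I*w + 14)/7 = (14 - 8*I*w)/7 = 2 - 8*I*w/7)
F(W) = (131 + W)/(-12 + W) (F(W) = (W + 131)/(W - 12) = (131 + W)/(-12 + W))
-14436 - F(Y(7, 9)) = -14436 - (131 + (2 - 8/7*7*9))/(-12 + (2 - 8/7*7*9)) = -14436 - (131 + (2 - 72))/(-12 + (2 - 72)) = -14436 - (131 - 70)/(-12 - 70) = -14436 - 61/(-82) = -14436 - (-1)*61/82 = -14436 - 1*(-61/82) = -14436 + 61/82 = -1183691/82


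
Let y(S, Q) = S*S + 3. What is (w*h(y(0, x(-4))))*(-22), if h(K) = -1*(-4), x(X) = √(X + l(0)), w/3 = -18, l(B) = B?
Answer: 4752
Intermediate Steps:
w = -54 (w = 3*(-18) = -54)
x(X) = √X (x(X) = √(X + 0) = √X)
y(S, Q) = 3 + S² (y(S, Q) = S² + 3 = 3 + S²)
h(K) = 4
(w*h(y(0, x(-4))))*(-22) = -54*4*(-22) = -216*(-22) = 4752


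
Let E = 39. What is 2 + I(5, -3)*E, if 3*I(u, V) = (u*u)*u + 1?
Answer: 1640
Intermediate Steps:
I(u, V) = ⅓ + u³/3 (I(u, V) = ((u*u)*u + 1)/3 = (u²*u + 1)/3 = (u³ + 1)/3 = (1 + u³)/3 = ⅓ + u³/3)
2 + I(5, -3)*E = 2 + (⅓ + (⅓)*5³)*39 = 2 + (⅓ + (⅓)*125)*39 = 2 + (⅓ + 125/3)*39 = 2 + 42*39 = 2 + 1638 = 1640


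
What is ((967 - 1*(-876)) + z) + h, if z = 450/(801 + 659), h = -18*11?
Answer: 240215/146 ≈ 1645.3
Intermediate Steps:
h = -198 (h = -3*66 = -198)
z = 45/146 (z = 450/1460 = 450*(1/1460) = 45/146 ≈ 0.30822)
((967 - 1*(-876)) + z) + h = ((967 - 1*(-876)) + 45/146) - 198 = ((967 + 876) + 45/146) - 198 = (1843 + 45/146) - 198 = 269123/146 - 198 = 240215/146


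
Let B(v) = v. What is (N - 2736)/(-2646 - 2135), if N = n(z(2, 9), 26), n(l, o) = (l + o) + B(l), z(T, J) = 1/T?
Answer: 387/683 ≈ 0.56662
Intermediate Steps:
n(l, o) = o + 2*l (n(l, o) = (l + o) + l = o + 2*l)
N = 27 (N = 26 + 2/2 = 26 + 2*(½) = 26 + 1 = 27)
(N - 2736)/(-2646 - 2135) = (27 - 2736)/(-2646 - 2135) = -2709/(-4781) = -2709*(-1/4781) = 387/683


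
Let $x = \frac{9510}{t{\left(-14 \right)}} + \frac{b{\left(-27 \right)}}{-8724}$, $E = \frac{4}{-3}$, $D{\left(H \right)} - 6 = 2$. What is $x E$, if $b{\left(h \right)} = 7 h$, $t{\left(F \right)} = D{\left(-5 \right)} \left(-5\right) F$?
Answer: $- \frac{230753}{10178} \approx -22.672$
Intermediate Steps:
$D{\left(H \right)} = 8$ ($D{\left(H \right)} = 6 + 2 = 8$)
$t{\left(F \right)} = - 40 F$ ($t{\left(F \right)} = 8 \left(-5\right) F = - 40 F$)
$E = - \frac{4}{3}$ ($E = 4 \left(- \frac{1}{3}\right) = - \frac{4}{3} \approx -1.3333$)
$x = \frac{692259}{40712}$ ($x = \frac{9510}{\left(-40\right) \left(-14\right)} + \frac{7 \left(-27\right)}{-8724} = \frac{9510}{560} - - \frac{63}{2908} = 9510 \cdot \frac{1}{560} + \frac{63}{2908} = \frac{951}{56} + \frac{63}{2908} = \frac{692259}{40712} \approx 17.004$)
$x E = \frac{692259}{40712} \left(- \frac{4}{3}\right) = - \frac{230753}{10178}$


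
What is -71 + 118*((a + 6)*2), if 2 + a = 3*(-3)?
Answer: -1251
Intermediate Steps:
a = -11 (a = -2 + 3*(-3) = -2 - 9 = -11)
-71 + 118*((a + 6)*2) = -71 + 118*((-11 + 6)*2) = -71 + 118*(-5*2) = -71 + 118*(-10) = -71 - 1180 = -1251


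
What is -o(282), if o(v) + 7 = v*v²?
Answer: -22425761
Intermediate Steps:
o(v) = -7 + v³ (o(v) = -7 + v*v² = -7 + v³)
-o(282) = -(-7 + 282³) = -(-7 + 22425768) = -1*22425761 = -22425761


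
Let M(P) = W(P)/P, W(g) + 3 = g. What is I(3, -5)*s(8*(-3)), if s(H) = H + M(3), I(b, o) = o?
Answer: 120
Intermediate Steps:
W(g) = -3 + g
M(P) = (-3 + P)/P
s(H) = H (s(H) = H + (-3 + 3)/3 = H + (⅓)*0 = H + 0 = H)
I(3, -5)*s(8*(-3)) = -40*(-3) = -5*(-24) = 120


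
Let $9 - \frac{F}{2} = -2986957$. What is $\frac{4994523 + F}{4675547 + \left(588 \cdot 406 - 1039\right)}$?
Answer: $\frac{10968455}{4913236} \approx 2.2324$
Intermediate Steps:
$F = 5973932$ ($F = 18 - -5973914 = 18 + 5973914 = 5973932$)
$\frac{4994523 + F}{4675547 + \left(588 \cdot 406 - 1039\right)} = \frac{4994523 + 5973932}{4675547 + \left(588 \cdot 406 - 1039\right)} = \frac{10968455}{4675547 + \left(238728 - 1039\right)} = \frac{10968455}{4675547 + 237689} = \frac{10968455}{4913236}$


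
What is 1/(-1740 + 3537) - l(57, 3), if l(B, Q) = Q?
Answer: -5390/1797 ≈ -2.9994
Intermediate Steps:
1/(-1740 + 3537) - l(57, 3) = 1/(-1740 + 3537) - 1*3 = 1/1797 - 3 = -5390/1797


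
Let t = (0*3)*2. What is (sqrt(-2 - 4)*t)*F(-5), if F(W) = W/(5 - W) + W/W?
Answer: 0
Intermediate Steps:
F(W) = 1 + W/(5 - W) (F(W) = W/(5 - W) + 1 = 1 + W/(5 - W))
t = 0 (t = 0*2 = 0)
(sqrt(-2 - 4)*t)*F(-5) = (sqrt(-2 - 4)*0)*(-5/(-5 - 5)) = (sqrt(-6)*0)*(-5/(-10)) = ((I*sqrt(6))*0)*(-5*(-1/10)) = 0*(1/2) = 0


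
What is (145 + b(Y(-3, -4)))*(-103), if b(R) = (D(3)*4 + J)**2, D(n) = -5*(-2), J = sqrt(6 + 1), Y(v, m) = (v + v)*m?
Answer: -180456 - 8240*sqrt(7) ≈ -2.0226e+5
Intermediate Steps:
Y(v, m) = 2*m*v (Y(v, m) = (2*v)*m = 2*m*v)
J = sqrt(7) ≈ 2.6458
D(n) = 10
b(R) = (40 + sqrt(7))**2 (b(R) = (10*4 + sqrt(7))**2 = (40 + sqrt(7))**2)
(145 + b(Y(-3, -4)))*(-103) = (145 + (40 + sqrt(7))**2)*(-103) = -14935 - 103*(40 + sqrt(7))**2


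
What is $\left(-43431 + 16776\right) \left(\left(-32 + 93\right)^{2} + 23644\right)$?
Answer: $-729414075$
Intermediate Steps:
$\left(-43431 + 16776\right) \left(\left(-32 + 93\right)^{2} + 23644\right) = - 26655 \left(61^{2} + 23644\right) = - 26655 \left(3721 + 23644\right) = \left(-26655\right) 27365 = -729414075$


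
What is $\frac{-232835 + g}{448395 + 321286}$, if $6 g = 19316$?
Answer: $- \frac{688847}{2309043} \approx -0.29833$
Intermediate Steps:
$g = \frac{9658}{3}$ ($g = \frac{1}{6} \cdot 19316 = \frac{9658}{3} \approx 3219.3$)
$\frac{-232835 + g}{448395 + 321286} = \frac{-232835 + \frac{9658}{3}}{448395 + 321286} = - \frac{688847}{3 \cdot 769681} = \left(- \frac{688847}{3}\right) \frac{1}{769681} = - \frac{688847}{2309043}$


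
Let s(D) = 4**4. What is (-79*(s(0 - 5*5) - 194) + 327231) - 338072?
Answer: -15739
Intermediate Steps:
s(D) = 256
(-79*(s(0 - 5*5) - 194) + 327231) - 338072 = (-79*(256 - 194) + 327231) - 338072 = (-79*62 + 327231) - 338072 = (-4898 + 327231) - 338072 = 322333 - 338072 = -15739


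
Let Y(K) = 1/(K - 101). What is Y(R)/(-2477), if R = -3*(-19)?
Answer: 1/108988 ≈ 9.1753e-6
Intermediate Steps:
R = 57
Y(K) = 1/(-101 + K)
Y(R)/(-2477) = 1/((-101 + 57)*(-2477)) = -1/2477/(-44) = -1/44*(-1/2477) = 1/108988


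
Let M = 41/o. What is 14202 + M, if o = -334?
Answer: 4743427/334 ≈ 14202.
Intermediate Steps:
M = -41/334 (M = 41/(-334) = 41*(-1/334) = -41/334 ≈ -0.12275)
14202 + M = 14202 - 41/334 = 4743427/334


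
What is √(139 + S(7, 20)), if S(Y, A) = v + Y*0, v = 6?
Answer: √145 ≈ 12.042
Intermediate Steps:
S(Y, A) = 6 (S(Y, A) = 6 + Y*0 = 6 + 0 = 6)
√(139 + S(7, 20)) = √(139 + 6) = √145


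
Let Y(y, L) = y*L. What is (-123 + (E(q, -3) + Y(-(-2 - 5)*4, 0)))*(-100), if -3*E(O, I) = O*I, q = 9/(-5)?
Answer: 12480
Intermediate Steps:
q = -9/5 (q = 9*(-⅕) = -9/5 ≈ -1.8000)
E(O, I) = -I*O/3 (E(O, I) = -O*I/3 = -I*O/3)
Y(y, L) = L*y
(-123 + (E(q, -3) + Y(-(-2 - 5)*4, 0)))*(-100) = (-123 + (-⅓*(-3)*(-9/5) + 0*(-(-2 - 5)*4)))*(-100) = (-123 + (-9/5 + 0*(-1*(-7)*4)))*(-100) = (-123 + (-9/5 + 0*(7*4)))*(-100) = (-123 + (-9/5 + 0*28))*(-100) = (-123 + (-9/5 + 0))*(-100) = (-123 - 9/5)*(-100) = -624/5*(-100) = 12480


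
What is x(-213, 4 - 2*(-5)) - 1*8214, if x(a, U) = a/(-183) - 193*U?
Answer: -665805/61 ≈ -10915.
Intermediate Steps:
x(a, U) = -193*U - a/183 (x(a, U) = -a/183 - 193*U = -193*U - a/183)
x(-213, 4 - 2*(-5)) - 1*8214 = (-193*(4 - 2*(-5)) - 1/183*(-213)) - 1*8214 = (-193*(4 + 10) + 71/61) - 8214 = (-193*14 + 71/61) - 8214 = (-2702 + 71/61) - 8214 = -164751/61 - 8214 = -665805/61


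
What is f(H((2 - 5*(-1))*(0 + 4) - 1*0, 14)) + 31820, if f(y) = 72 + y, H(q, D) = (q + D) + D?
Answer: 31948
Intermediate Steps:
H(q, D) = q + 2*D (H(q, D) = (D + q) + D = q + 2*D)
f(H((2 - 5*(-1))*(0 + 4) - 1*0, 14)) + 31820 = (72 + (((2 - 5*(-1))*(0 + 4) - 1*0) + 2*14)) + 31820 = (72 + (((2 + 5)*4 + 0) + 28)) + 31820 = (72 + ((7*4 + 0) + 28)) + 31820 = (72 + ((28 + 0) + 28)) + 31820 = (72 + (28 + 28)) + 31820 = (72 + 56) + 31820 = 128 + 31820 = 31948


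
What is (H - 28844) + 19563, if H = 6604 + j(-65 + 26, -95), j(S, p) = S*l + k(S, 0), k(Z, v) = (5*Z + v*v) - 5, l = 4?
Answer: -3033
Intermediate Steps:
k(Z, v) = -5 + v**2 + 5*Z (k(Z, v) = (5*Z + v**2) - 5 = (v**2 + 5*Z) - 5 = -5 + v**2 + 5*Z)
j(S, p) = -5 + 9*S (j(S, p) = S*4 + (-5 + 0**2 + 5*S) = 4*S + (-5 + 0 + 5*S) = 4*S + (-5 + 5*S) = -5 + 9*S)
H = 6248 (H = 6604 + (-5 + 9*(-65 + 26)) = 6604 + (-5 + 9*(-39)) = 6604 + (-5 - 351) = 6604 - 356 = 6248)
(H - 28844) + 19563 = (6248 - 28844) + 19563 = -22596 + 19563 = -3033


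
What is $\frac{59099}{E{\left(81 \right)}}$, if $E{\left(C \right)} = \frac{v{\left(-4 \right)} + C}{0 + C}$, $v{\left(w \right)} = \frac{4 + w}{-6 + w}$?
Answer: $59099$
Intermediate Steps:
$v{\left(w \right)} = \frac{4 + w}{-6 + w}$
$E{\left(C \right)} = 1$ ($E{\left(C \right)} = \frac{\frac{4 - 4}{-6 - 4} + C}{0 + C} = \frac{\frac{1}{-10} \cdot 0 + C}{C} = \frac{\left(- \frac{1}{10}\right) 0 + C}{C} = \frac{0 + C}{C} = \frac{C}{C} = 1$)
$\frac{59099}{E{\left(81 \right)}} = \frac{59099}{1} = 59099 \cdot 1 = 59099$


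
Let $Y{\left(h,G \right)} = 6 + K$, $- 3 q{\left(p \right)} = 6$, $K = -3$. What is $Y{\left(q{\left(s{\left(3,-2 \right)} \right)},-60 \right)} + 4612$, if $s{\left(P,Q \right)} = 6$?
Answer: $4615$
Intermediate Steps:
$q{\left(p \right)} = -2$ ($q{\left(p \right)} = \left(- \frac{1}{3}\right) 6 = -2$)
$Y{\left(h,G \right)} = 3$ ($Y{\left(h,G \right)} = 6 - 3 = 3$)
$Y{\left(q{\left(s{\left(3,-2 \right)} \right)},-60 \right)} + 4612 = 3 + 4612 = 4615$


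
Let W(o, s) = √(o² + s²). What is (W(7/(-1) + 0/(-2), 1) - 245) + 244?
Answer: -1 + 5*√2 ≈ 6.0711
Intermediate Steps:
(W(7/(-1) + 0/(-2), 1) - 245) + 244 = (√((7/(-1) + 0/(-2))² + 1²) - 245) + 244 = (√((7*(-1) + 0*(-½))² + 1) - 245) + 244 = (√((-7 + 0)² + 1) - 245) + 244 = (√((-7)² + 1) - 245) + 244 = (√(49 + 1) - 245) + 244 = (√50 - 245) + 244 = (5*√2 - 245) + 244 = (-245 + 5*√2) + 244 = -1 + 5*√2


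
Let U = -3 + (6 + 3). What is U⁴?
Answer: 1296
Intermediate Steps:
U = 6 (U = -3 + 9 = 6)
U⁴ = 6⁴ = 1296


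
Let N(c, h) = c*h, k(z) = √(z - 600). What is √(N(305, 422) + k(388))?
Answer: √(128710 + 2*I*√53) ≈ 358.76 + 0.02*I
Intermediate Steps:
k(z) = √(-600 + z)
√(N(305, 422) + k(388)) = √(305*422 + √(-600 + 388)) = √(128710 + √(-212)) = √(128710 + 2*I*√53)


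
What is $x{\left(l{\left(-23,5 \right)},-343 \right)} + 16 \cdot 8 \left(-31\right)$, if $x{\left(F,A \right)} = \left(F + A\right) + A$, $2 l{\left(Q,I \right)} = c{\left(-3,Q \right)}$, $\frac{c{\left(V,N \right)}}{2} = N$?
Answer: $-4677$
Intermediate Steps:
$c{\left(V,N \right)} = 2 N$
$l{\left(Q,I \right)} = Q$ ($l{\left(Q,I \right)} = \frac{2 Q}{2} = Q$)
$x{\left(F,A \right)} = F + 2 A$ ($x{\left(F,A \right)} = \left(A + F\right) + A = F + 2 A$)
$x{\left(l{\left(-23,5 \right)},-343 \right)} + 16 \cdot 8 \left(-31\right) = \left(-23 + 2 \left(-343\right)\right) + 16 \cdot 8 \left(-31\right) = \left(-23 - 686\right) + 128 \left(-31\right) = -709 - 3968 = -4677$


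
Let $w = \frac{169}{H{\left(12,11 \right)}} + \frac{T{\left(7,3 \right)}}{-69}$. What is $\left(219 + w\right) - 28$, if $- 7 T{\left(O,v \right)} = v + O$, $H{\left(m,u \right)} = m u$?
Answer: $\frac{4086781}{21252} \approx 192.3$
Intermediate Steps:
$T{\left(O,v \right)} = - \frac{O}{7} - \frac{v}{7}$ ($T{\left(O,v \right)} = - \frac{v + O}{7} = - \frac{O + v}{7} = - \frac{O}{7} - \frac{v}{7}$)
$w = \frac{27649}{21252}$ ($w = \frac{169}{12 \cdot 11} + \frac{\left(- \frac{1}{7}\right) 7 - \frac{3}{7}}{-69} = \frac{169}{132} + \left(-1 - \frac{3}{7}\right) \left(- \frac{1}{69}\right) = 169 \cdot \frac{1}{132} - - \frac{10}{483} = \frac{169}{132} + \frac{10}{483} = \frac{27649}{21252} \approx 1.301$)
$\left(219 + w\right) - 28 = \left(219 + \frac{27649}{21252}\right) - 28 = \frac{4681837}{21252} - 28 = \frac{4086781}{21252}$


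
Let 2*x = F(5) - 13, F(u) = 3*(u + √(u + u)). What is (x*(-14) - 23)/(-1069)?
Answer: 37/1069 + 21*√10/1069 ≈ 0.096733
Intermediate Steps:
F(u) = 3*u + 3*√2*√u (F(u) = 3*(u + √(2*u)) = 3*(u + √2*√u) = 3*u + 3*√2*√u)
x = 1 + 3*√10/2 (x = ((3*5 + 3*√2*√5) - 13)/2 = ((15 + 3*√10) - 13)/2 = (2 + 3*√10)/2 = 1 + 3*√10/2 ≈ 5.7434)
(x*(-14) - 23)/(-1069) = ((1 + 3*√10/2)*(-14) - 23)/(-1069) = ((-14 - 21*√10) - 23)*(-1/1069) = (-37 - 21*√10)*(-1/1069) = 37/1069 + 21*√10/1069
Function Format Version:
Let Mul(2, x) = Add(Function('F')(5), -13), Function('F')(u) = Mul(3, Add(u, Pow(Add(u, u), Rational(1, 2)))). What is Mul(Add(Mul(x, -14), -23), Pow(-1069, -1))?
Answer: Add(Rational(37, 1069), Mul(Rational(21, 1069), Pow(10, Rational(1, 2)))) ≈ 0.096733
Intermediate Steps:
Function('F')(u) = Add(Mul(3, u), Mul(3, Pow(2, Rational(1, 2)), Pow(u, Rational(1, 2)))) (Function('F')(u) = Mul(3, Add(u, Pow(Mul(2, u), Rational(1, 2)))) = Mul(3, Add(u, Mul(Pow(2, Rational(1, 2)), Pow(u, Rational(1, 2))))) = Add(Mul(3, u), Mul(3, Pow(2, Rational(1, 2)), Pow(u, Rational(1, 2)))))
x = Add(1, Mul(Rational(3, 2), Pow(10, Rational(1, 2)))) (x = Mul(Rational(1, 2), Add(Add(Mul(3, 5), Mul(3, Pow(2, Rational(1, 2)), Pow(5, Rational(1, 2)))), -13)) = Mul(Rational(1, 2), Add(Add(15, Mul(3, Pow(10, Rational(1, 2)))), -13)) = Mul(Rational(1, 2), Add(2, Mul(3, Pow(10, Rational(1, 2))))) = Add(1, Mul(Rational(3, 2), Pow(10, Rational(1, 2)))) ≈ 5.7434)
Mul(Add(Mul(x, -14), -23), Pow(-1069, -1)) = Mul(Add(Mul(Add(1, Mul(Rational(3, 2), Pow(10, Rational(1, 2)))), -14), -23), Pow(-1069, -1)) = Mul(Add(Add(-14, Mul(-21, Pow(10, Rational(1, 2)))), -23), Rational(-1, 1069)) = Mul(Add(-37, Mul(-21, Pow(10, Rational(1, 2)))), Rational(-1, 1069)) = Add(Rational(37, 1069), Mul(Rational(21, 1069), Pow(10, Rational(1, 2))))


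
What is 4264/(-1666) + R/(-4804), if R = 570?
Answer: -5358469/2000866 ≈ -2.6781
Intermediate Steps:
4264/(-1666) + R/(-4804) = 4264/(-1666) + 570/(-4804) = 4264*(-1/1666) + 570*(-1/4804) = -2132/833 - 285/2402 = -5358469/2000866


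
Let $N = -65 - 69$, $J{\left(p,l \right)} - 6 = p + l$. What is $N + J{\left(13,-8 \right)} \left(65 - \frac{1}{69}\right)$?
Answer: $\frac{40078}{69} \approx 580.84$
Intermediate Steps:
$J{\left(p,l \right)} = 6 + l + p$ ($J{\left(p,l \right)} = 6 + \left(p + l\right) = 6 + \left(l + p\right) = 6 + l + p$)
$N = -134$
$N + J{\left(13,-8 \right)} \left(65 - \frac{1}{69}\right) = -134 + \left(6 - 8 + 13\right) \left(65 - \frac{1}{69}\right) = -134 + 11 \left(65 - \frac{1}{69}\right) = -134 + 11 \cdot \frac{4484}{69} = -134 + \frac{49324}{69} = \frac{40078}{69}$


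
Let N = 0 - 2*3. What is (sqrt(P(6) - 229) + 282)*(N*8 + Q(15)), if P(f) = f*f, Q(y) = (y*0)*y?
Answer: -13536 - 48*I*sqrt(193) ≈ -13536.0 - 666.84*I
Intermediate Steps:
N = -6 (N = 0 - 6 = -6)
Q(y) = 0 (Q(y) = 0*y = 0)
P(f) = f**2
(sqrt(P(6) - 229) + 282)*(N*8 + Q(15)) = (sqrt(6**2 - 229) + 282)*(-6*8 + 0) = (sqrt(36 - 229) + 282)*(-48 + 0) = (sqrt(-193) + 282)*(-48) = (I*sqrt(193) + 282)*(-48) = (282 + I*sqrt(193))*(-48) = -13536 - 48*I*sqrt(193)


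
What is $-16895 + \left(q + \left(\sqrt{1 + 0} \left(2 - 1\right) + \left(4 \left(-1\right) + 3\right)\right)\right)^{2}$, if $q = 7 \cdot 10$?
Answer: $-11995$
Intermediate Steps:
$q = 70$
$-16895 + \left(q + \left(\sqrt{1 + 0} \left(2 - 1\right) + \left(4 \left(-1\right) + 3\right)\right)\right)^{2} = -16895 + \left(70 + \left(\sqrt{1 + 0} \left(2 - 1\right) + \left(4 \left(-1\right) + 3\right)\right)\right)^{2} = -16895 + \left(70 + \left(\sqrt{1} \cdot 1 + \left(-4 + 3\right)\right)\right)^{2} = -16895 + \left(70 + \left(1 \cdot 1 - 1\right)\right)^{2} = -16895 + \left(70 + \left(1 - 1\right)\right)^{2} = -16895 + \left(70 + 0\right)^{2} = -16895 + 70^{2} = -16895 + 4900 = -11995$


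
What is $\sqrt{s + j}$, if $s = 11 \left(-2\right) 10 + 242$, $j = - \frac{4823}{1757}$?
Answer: $\frac{3 \sqrt{134787}}{251} \approx 4.388$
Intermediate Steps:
$j = - \frac{689}{251}$ ($j = \left(-4823\right) \frac{1}{1757} = - \frac{689}{251} \approx -2.745$)
$s = 22$ ($s = \left(-22\right) 10 + 242 = -220 + 242 = 22$)
$\sqrt{s + j} = \sqrt{22 - \frac{689}{251}} = \sqrt{\frac{4833}{251}} = \frac{3 \sqrt{134787}}{251}$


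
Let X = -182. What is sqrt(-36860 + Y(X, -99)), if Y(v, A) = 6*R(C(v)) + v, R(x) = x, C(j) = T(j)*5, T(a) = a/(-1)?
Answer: I*sqrt(31582) ≈ 177.71*I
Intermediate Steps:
T(a) = -a (T(a) = a*(-1) = -a)
C(j) = -5*j (C(j) = -j*5 = -5*j)
Y(v, A) = -29*v (Y(v, A) = 6*(-5*v) + v = -30*v + v = -29*v)
sqrt(-36860 + Y(X, -99)) = sqrt(-36860 - 29*(-182)) = sqrt(-36860 + 5278) = sqrt(-31582) = I*sqrt(31582)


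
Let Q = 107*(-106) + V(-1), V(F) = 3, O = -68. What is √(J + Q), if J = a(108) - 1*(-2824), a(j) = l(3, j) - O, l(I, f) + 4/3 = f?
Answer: I*√75063/3 ≈ 91.325*I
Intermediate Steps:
l(I, f) = -4/3 + f
a(j) = 200/3 + j (a(j) = (-4/3 + j) - 1*(-68) = (-4/3 + j) + 68 = 200/3 + j)
J = 8996/3 (J = (200/3 + 108) - 1*(-2824) = 524/3 + 2824 = 8996/3 ≈ 2998.7)
Q = -11339 (Q = 107*(-106) + 3 = -11342 + 3 = -11339)
√(J + Q) = √(8996/3 - 11339) = √(-25021/3) = I*√75063/3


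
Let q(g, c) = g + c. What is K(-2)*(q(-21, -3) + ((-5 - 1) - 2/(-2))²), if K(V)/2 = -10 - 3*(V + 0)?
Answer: -8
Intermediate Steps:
q(g, c) = c + g
K(V) = -20 - 6*V (K(V) = 2*(-10 - 3*(V + 0)) = 2*(-10 - 3*V) = -20 - 6*V)
K(-2)*(q(-21, -3) + ((-5 - 1) - 2/(-2))²) = (-20 - 6*(-2))*((-3 - 21) + ((-5 - 1) - 2/(-2))²) = (-20 + 12)*(-24 + (-6 - 2*(-½))²) = -8*(-24 + (-6 + 1)²) = -8*(-24 + (-5)²) = -8*(-24 + 25) = -8*1 = -8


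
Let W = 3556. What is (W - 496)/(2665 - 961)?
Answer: 255/142 ≈ 1.7958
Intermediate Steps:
(W - 496)/(2665 - 961) = (3556 - 496)/(2665 - 961) = 3060/1704 = 3060*(1/1704) = 255/142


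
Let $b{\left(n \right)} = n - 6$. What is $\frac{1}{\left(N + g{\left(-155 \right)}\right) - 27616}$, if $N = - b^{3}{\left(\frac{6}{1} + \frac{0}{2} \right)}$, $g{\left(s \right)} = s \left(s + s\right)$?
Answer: $\frac{1}{20434} \approx 4.8938 \cdot 10^{-5}$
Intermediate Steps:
$g{\left(s \right)} = 2 s^{2}$ ($g{\left(s \right)} = s 2 s = 2 s^{2}$)
$b{\left(n \right)} = -6 + n$ ($b{\left(n \right)} = n - 6 = -6 + n$)
$N = 0$ ($N = - \left(-6 + \left(\frac{6}{1} + \frac{0}{2}\right)\right)^{3} = - \left(-6 + \left(6 \cdot 1 + 0 \cdot \frac{1}{2}\right)\right)^{3} = - \left(-6 + \left(6 + 0\right)\right)^{3} = - \left(-6 + 6\right)^{3} = - 0^{3} = \left(-1\right) 0 = 0$)
$\frac{1}{\left(N + g{\left(-155 \right)}\right) - 27616} = \frac{1}{\left(0 + 2 \left(-155\right)^{2}\right) - 27616} = \frac{1}{\left(0 + 2 \cdot 24025\right) - 27616} = \frac{1}{\left(0 + 48050\right) - 27616} = \frac{1}{48050 - 27616} = \frac{1}{20434}$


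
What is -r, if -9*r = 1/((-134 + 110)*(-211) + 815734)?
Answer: 1/7387182 ≈ 1.3537e-7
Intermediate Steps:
r = -1/7387182 (r = -1/(9*((-134 + 110)*(-211) + 815734)) = -1/(9*(-24*(-211) + 815734)) = -1/(9*(5064 + 815734)) = -⅑/820798 = -⅑*1/820798 = -1/7387182 ≈ -1.3537e-7)
-r = -1*(-1/7387182) = 1/7387182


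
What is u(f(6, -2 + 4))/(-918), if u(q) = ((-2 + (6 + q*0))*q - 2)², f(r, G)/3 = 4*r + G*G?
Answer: -55778/459 ≈ -121.52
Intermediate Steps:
f(r, G) = 3*G² + 12*r (f(r, G) = 3*(4*r + G*G) = 3*(4*r + G²) = 3*(G² + 4*r) = 3*G² + 12*r)
u(q) = (-2 + 4*q)² (u(q) = ((-2 + (6 + 0))*q - 2)² = ((-2 + 6)*q - 2)² = (4*q - 2)² = (-2 + 4*q)²)
u(f(6, -2 + 4))/(-918) = (4*(-1 + 2*(3*(-2 + 4)² + 12*6))²)/(-918) = (4*(-1 + 2*(3*2² + 72))²)*(-1/918) = (4*(-1 + 2*(3*4 + 72))²)*(-1/918) = (4*(-1 + 2*(12 + 72))²)*(-1/918) = (4*(-1 + 2*84)²)*(-1/918) = (4*(-1 + 168)²)*(-1/918) = (4*167²)*(-1/918) = (4*27889)*(-1/918) = 111556*(-1/918) = -55778/459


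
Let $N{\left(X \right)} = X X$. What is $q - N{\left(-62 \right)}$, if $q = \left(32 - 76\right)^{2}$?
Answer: $-1908$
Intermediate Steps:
$N{\left(X \right)} = X^{2}$
$q = 1936$ ($q = \left(-44\right)^{2} = 1936$)
$q - N{\left(-62 \right)} = 1936 - \left(-62\right)^{2} = 1936 - 3844 = -1908$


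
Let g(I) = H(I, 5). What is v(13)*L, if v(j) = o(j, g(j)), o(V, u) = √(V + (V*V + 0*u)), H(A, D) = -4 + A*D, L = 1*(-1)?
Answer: -√182 ≈ -13.491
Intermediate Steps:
L = -1
g(I) = -4 + 5*I (g(I) = -4 + I*5 = -4 + 5*I)
o(V, u) = √(V + V²) (o(V, u) = √(V + (V² + 0)) = √(V + V²))
v(j) = √(j*(1 + j))
v(13)*L = √(13*(1 + 13))*(-1) = √(13*14)*(-1) = √182*(-1) = -√182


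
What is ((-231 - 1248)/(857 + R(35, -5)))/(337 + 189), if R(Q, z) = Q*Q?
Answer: -493/365044 ≈ -0.0013505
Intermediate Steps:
R(Q, z) = Q**2
((-231 - 1248)/(857 + R(35, -5)))/(337 + 189) = ((-231 - 1248)/(857 + 35**2))/(337 + 189) = -1479/(857 + 1225)/526 = -1479/2082*(1/526) = -1479*1/2082*(1/526) = -493/694*1/526 = -493/365044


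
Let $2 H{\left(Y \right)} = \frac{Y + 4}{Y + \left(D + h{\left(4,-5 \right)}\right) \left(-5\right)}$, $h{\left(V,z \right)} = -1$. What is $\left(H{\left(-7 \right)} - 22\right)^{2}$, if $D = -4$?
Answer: $\frac{70225}{144} \approx 487.67$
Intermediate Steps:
$H{\left(Y \right)} = \frac{4 + Y}{2 \left(25 + Y\right)}$ ($H{\left(Y \right)} = \frac{\left(Y + 4\right) \frac{1}{Y + \left(-4 - 1\right) \left(-5\right)}}{2} = \frac{\left(4 + Y\right) \frac{1}{Y - -25}}{2} = \frac{\left(4 + Y\right) \frac{1}{Y + 25}}{2} = \frac{\left(4 + Y\right) \frac{1}{25 + Y}}{2} = \frac{\frac{1}{25 + Y} \left(4 + Y\right)}{2} = \frac{4 + Y}{2 \left(25 + Y\right)}$)
$\left(H{\left(-7 \right)} - 22\right)^{2} = \left(\frac{4 - 7}{2 \left(25 - 7\right)} - 22\right)^{2} = \left(\frac{1}{2} \cdot \frac{1}{18} \left(-3\right) - 22\right)^{2} = \left(- \frac{1}{12} - 22\right)^{2} = \left(- \frac{265}{12}\right)^{2} = \frac{70225}{144}$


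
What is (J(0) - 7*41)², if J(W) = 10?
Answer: 76729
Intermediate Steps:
(J(0) - 7*41)² = (10 - 7*41)² = (10 - 287)² = (-277)² = 76729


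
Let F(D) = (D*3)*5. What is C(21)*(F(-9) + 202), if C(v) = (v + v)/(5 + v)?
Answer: 1407/13 ≈ 108.23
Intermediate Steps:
C(v) = 2*v/(5 + v) (C(v) = (2*v)/(5 + v) = 2*v/(5 + v))
F(D) = 15*D (F(D) = (3*D)*5 = 15*D)
C(21)*(F(-9) + 202) = (2*21/(5 + 21))*(15*(-9) + 202) = (2*21/26)*(-135 + 202) = (2*21*(1/26))*67 = (21/13)*67 = 1407/13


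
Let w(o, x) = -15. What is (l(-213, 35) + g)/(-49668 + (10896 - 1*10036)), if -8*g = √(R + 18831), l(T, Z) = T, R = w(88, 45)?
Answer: 213/48808 + 7*√6/48808 ≈ 0.0047153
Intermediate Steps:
R = -15
g = -7*√6 (g = -√(-15 + 18831)/8 = -7*√6 ≈ -17.146)
(l(-213, 35) + g)/(-49668 + (10896 - 1*10036)) = (-213 - 7*√6)/(-49668 + (10896 - 1*10036)) = (-213 - 7*√6)/(-49668 + (10896 - 10036)) = (-213 - 7*√6)/(-49668 + 860) = (-213 - 7*√6)/(-48808) = (-213 - 7*√6)*(-1/48808) = 213/48808 + 7*√6/48808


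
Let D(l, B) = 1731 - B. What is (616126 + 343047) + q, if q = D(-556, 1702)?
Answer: 959202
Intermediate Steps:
q = 29 (q = 1731 - 1*1702 = 1731 - 1702 = 29)
(616126 + 343047) + q = (616126 + 343047) + 29 = 959173 + 29 = 959202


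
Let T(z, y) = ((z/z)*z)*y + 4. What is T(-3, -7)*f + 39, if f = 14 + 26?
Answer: 1039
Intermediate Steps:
f = 40
T(z, y) = 4 + y*z (T(z, y) = (1*z)*y + 4 = z*y + 4 = y*z + 4 = 4 + y*z)
T(-3, -7)*f + 39 = (4 - 7*(-3))*40 + 39 = (4 + 21)*40 + 39 = 25*40 + 39 = 1000 + 39 = 1039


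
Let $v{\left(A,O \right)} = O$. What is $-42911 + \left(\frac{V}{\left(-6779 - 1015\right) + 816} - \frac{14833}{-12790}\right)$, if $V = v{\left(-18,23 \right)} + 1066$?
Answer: $- \frac{319138163038}{7437385} \approx -42910.0$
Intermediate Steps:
$V = 1089$ ($V = 23 + 1066 = 1089$)
$-42911 + \left(\frac{V}{\left(-6779 - 1015\right) + 816} - \frac{14833}{-12790}\right) = -42911 + \left(\frac{1089}{\left(-6779 - 1015\right) + 816} - \frac{14833}{-12790}\right) = -42911 + \left(\frac{1089}{-7794 + 816} - - \frac{14833}{12790}\right) = -42911 + \left(\frac{1089}{-6978} + \frac{14833}{12790}\right) = -42911 + \left(1089 \left(- \frac{1}{6978}\right) + \frac{14833}{12790}\right) = -42911 + \left(- \frac{363}{2326} + \frac{14833}{12790}\right) = -42911 + \frac{7464697}{7437385} = - \frac{319138163038}{7437385}$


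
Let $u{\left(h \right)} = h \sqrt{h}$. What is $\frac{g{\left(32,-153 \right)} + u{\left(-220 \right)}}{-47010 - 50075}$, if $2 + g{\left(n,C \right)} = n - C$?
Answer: $- \frac{183}{97085} + \frac{88 i \sqrt{55}}{19417} \approx -0.0018849 + 0.033611 i$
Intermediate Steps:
$u{\left(h \right)} = h^{\frac{3}{2}}$
$g{\left(n,C \right)} = -2 + n - C$ ($g{\left(n,C \right)} = -2 - \left(C - n\right) = -2 + n - C$)
$\frac{g{\left(32,-153 \right)} + u{\left(-220 \right)}}{-47010 - 50075} = \frac{\left(-2 + 32 - -153\right) + \left(-220\right)^{\frac{3}{2}}}{-47010 - 50075} = \frac{\left(-2 + 32 + 153\right) - 440 i \sqrt{55}}{-97085} = \left(183 - 440 i \sqrt{55}\right) \left(- \frac{1}{97085}\right) = - \frac{183}{97085} + \frac{88 i \sqrt{55}}{19417}$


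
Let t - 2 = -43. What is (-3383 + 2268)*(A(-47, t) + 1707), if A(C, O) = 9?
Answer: -1913340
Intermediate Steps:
t = -41 (t = 2 - 43 = -41)
(-3383 + 2268)*(A(-47, t) + 1707) = (-3383 + 2268)*(9 + 1707) = -1115*1716 = -1913340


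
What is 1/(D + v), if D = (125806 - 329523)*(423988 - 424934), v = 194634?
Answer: 1/192910916 ≈ 5.1837e-9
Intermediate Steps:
D = 192716282 (D = -203717*(-946) = 192716282)
1/(D + v) = 1/(192716282 + 194634) = 1/192910916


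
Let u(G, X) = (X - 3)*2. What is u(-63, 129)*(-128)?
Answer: -32256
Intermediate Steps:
u(G, X) = -6 + 2*X (u(G, X) = (-3 + X)*2 = -6 + 2*X)
u(-63, 129)*(-128) = (-6 + 2*129)*(-128) = (-6 + 258)*(-128) = 252*(-128) = -32256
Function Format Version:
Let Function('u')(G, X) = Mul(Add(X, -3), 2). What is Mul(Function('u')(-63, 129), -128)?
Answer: -32256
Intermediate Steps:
Function('u')(G, X) = Add(-6, Mul(2, X)) (Function('u')(G, X) = Mul(Add(-3, X), 2) = Add(-6, Mul(2, X)))
Mul(Function('u')(-63, 129), -128) = Mul(Add(-6, Mul(2, 129)), -128) = Mul(Add(-6, 258), -128) = Mul(252, -128) = -32256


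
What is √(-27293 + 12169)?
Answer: 2*I*√3781 ≈ 122.98*I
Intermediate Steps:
√(-27293 + 12169) = √(-15124) = 2*I*√3781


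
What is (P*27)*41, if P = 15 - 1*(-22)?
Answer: 40959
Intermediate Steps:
P = 37 (P = 15 + 22 = 37)
(P*27)*41 = (37*27)*41 = 999*41 = 40959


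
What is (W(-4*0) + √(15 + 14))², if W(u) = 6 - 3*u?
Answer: (6 + √29)² ≈ 129.62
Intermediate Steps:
(W(-4*0) + √(15 + 14))² = ((6 - (-12)*0) + √(15 + 14))² = ((6 - 3*0) + √29)² = ((6 + 0) + √29)² = (6 + √29)²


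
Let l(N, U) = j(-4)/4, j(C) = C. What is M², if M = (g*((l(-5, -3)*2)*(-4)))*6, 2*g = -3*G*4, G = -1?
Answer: 82944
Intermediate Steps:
l(N, U) = -1 (l(N, U) = -4/4 = -4*¼ = -1)
g = 6 (g = (-3*(-1)*4)/2 = (3*4)/2 = (½)*12 = 6)
M = 288 (M = (6*(-1*2*(-4)))*6 = (6*(-2*(-4)))*6 = (6*8)*6 = 48*6 = 288)
M² = 288² = 82944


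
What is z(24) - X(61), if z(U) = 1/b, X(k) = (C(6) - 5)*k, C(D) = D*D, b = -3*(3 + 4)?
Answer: -39712/21 ≈ -1891.0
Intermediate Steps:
b = -21 (b = -3*7 = -21)
C(D) = D²
X(k) = 31*k (X(k) = (6² - 5)*k = (36 - 5)*k = 31*k)
z(U) = -1/21 (z(U) = 1/(-21) = -1/21)
z(24) - X(61) = -1/21 - 31*61 = -1/21 - 1*1891 = -1/21 - 1891 = -39712/21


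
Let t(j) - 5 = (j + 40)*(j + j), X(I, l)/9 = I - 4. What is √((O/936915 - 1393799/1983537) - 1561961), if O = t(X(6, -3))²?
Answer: I*√1359154973112072547117566965/29498501085 ≈ 1249.8*I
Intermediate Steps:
X(I, l) = -36 + 9*I (X(I, l) = 9*(I - 4) = 9*(-4 + I) = -36 + 9*I)
t(j) = 5 + 2*j*(40 + j) (t(j) = 5 + (j + 40)*(j + j) = 5 + (40 + j)*(2*j) = 5 + 2*j*(40 + j))
O = 4380649 (O = (5 + 2*(-36 + 9*6)² + 80*(-36 + 9*6))² = (5 + 2*(-36 + 54)² + 80*(-36 + 54))² = (5 + 2*18² + 80*18)² = (5 + 2*324 + 1440)² = (5 + 648 + 1440)² = 2093² = 4380649)
√((O/936915 - 1393799/1983537) - 1561961) = √((4380649/936915 - 1393799/1983537) - 1561961) = √((4380649*(1/936915) - 1393799*1/1983537) - 1561961) = √((625807/133845 - 1393799/1983537) - 1561961) = √(351586104068/88495503255 - 1561961) = √(-138226173173578987/88495503255) = I*√1359154973112072547117566965/29498501085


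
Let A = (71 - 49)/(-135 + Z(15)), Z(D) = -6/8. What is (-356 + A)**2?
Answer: 37402012816/294849 ≈ 1.2685e+5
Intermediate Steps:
Z(D) = -3/4 (Z(D) = -6*1/8 = -3/4)
A = -88/543 (A = (71 - 49)/(-135 - 3/4) = 22/(-543/4) = 22*(-4/543) = -88/543 ≈ -0.16206)
(-356 + A)**2 = (-356 - 88/543)**2 = (-193396/543)**2 = 37402012816/294849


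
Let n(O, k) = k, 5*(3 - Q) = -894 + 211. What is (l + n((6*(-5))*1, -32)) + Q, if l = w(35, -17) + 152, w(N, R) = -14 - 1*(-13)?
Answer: 1293/5 ≈ 258.60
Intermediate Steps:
Q = 698/5 (Q = 3 - (-894 + 211)/5 = 3 - ⅕*(-683) = 3 + 683/5 = 698/5 ≈ 139.60)
w(N, R) = -1 (w(N, R) = -14 + 13 = -1)
l = 151 (l = -1 + 152 = 151)
(l + n((6*(-5))*1, -32)) + Q = (151 - 32) + 698/5 = 119 + 698/5 = 1293/5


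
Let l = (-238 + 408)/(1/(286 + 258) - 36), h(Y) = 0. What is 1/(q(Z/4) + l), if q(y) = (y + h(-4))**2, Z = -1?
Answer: -313328/1460097 ≈ -0.21459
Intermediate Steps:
q(y) = y**2 (q(y) = (y + 0)**2 = y**2)
l = -92480/19583 (l = 170/(1/544 - 36) = 170/(-19583/544) = 170*(-544/19583) = -92480/19583 ≈ -4.7225)
1/(q(Z/4) + l) = 1/((-1/4)**2 - 92480/19583) = 1/(1/16 - 92480/19583) = 1/(-1460097/313328) = -313328/1460097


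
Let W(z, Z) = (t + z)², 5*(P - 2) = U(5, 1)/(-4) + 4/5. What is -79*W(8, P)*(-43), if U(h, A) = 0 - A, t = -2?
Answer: 122292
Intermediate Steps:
U(h, A) = -A
P = 221/100 (P = 2 + (-1*1/(-4) + 4/5)/5 = 2 + (-1*(-¼) + 4*(⅕))/5 = 2 + (¼ + ⅘)/5 = 2 + (⅕)*(21/20) = 2 + 21/100 = 221/100 ≈ 2.2100)
W(z, Z) = (-2 + z)²
-79*W(8, P)*(-43) = -79*(-2 + 8)²*(-43) = -79*6²*(-43) = -79*36*(-43) = -2844*(-43) = 122292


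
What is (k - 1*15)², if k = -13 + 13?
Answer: 225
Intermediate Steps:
k = 0
(k - 1*15)² = (0 - 1*15)² = (0 - 15)² = (-15)² = 225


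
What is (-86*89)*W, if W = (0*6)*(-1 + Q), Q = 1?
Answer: 0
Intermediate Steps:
W = 0 (W = (0*6)*(-1 + 1) = 0*0 = 0)
(-86*89)*W = -86*89*0 = -7654*0 = 0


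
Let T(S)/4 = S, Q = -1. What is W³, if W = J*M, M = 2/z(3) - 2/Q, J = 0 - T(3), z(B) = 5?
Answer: -2985984/125 ≈ -23888.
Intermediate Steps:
T(S) = 4*S
J = -12 (J = 0 - 4*3 = 0 - 1*12 = 0 - 12 = -12)
M = 12/5 (M = 2/5 - 2/(-1) = 2*(⅕) - 2*(-1) = ⅖ + 2 = 12/5 ≈ 2.4000)
W = -144/5 (W = -12*12/5 = -144/5 ≈ -28.800)
W³ = (-144/5)³ = -2985984/125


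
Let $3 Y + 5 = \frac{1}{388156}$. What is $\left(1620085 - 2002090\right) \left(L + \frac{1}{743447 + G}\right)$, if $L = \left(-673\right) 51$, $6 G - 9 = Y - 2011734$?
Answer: $\frac{37390623756302131683615}{2851730119097} \approx 1.3112 \cdot 10^{10}$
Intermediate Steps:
$Y = - \frac{1940779}{1164468}$ ($Y = - \frac{5}{3} + \frac{1}{3 \cdot 388156} = - \frac{5}{3} + \frac{1}{3} \cdot \frac{1}{388156} = - \frac{5}{3} + \frac{1}{1164468} = - \frac{1940779}{1164468} \approx -1.6667$)
$G = - \frac{2342591328079}{6986808}$ ($G = \frac{3}{2} + \frac{- \frac{1940779}{1164468} - 2011734}{6} = \frac{3}{2} + \frac{1}{6} \left(- \frac{2342601808291}{1164468}\right) = \frac{3}{2} - \frac{2342601808291}{6986808} = - \frac{2342591328079}{6986808} \approx -3.3529 \cdot 10^{5}$)
$L = -34323$
$\left(1620085 - 2002090\right) \left(L + \frac{1}{743447 + G}\right) = \left(1620085 - 2002090\right) \left(-34323 + \frac{1}{743447 - \frac{2342591328079}{6986808}}\right) = - 382005 \left(-34323 + \frac{1}{\frac{2851730119097}{6986808}}\right) = - 382005 \left(-34323 + \frac{6986808}{2851730119097}\right) = \left(-382005\right) \left(- \frac{97879932870779523}{2851730119097}\right) = \frac{37390623756302131683615}{2851730119097}$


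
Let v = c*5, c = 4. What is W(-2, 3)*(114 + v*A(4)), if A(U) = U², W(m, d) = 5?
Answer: 2170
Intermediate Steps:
v = 20 (v = 4*5 = 20)
W(-2, 3)*(114 + v*A(4)) = 5*(114 + 20*4²) = 5*(114 + 20*16) = 5*(114 + 320) = 5*434 = 2170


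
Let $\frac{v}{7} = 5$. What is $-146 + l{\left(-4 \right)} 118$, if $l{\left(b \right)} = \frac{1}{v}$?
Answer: $- \frac{4992}{35} \approx -142.63$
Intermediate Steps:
$v = 35$ ($v = 7 \cdot 5 = 35$)
$l{\left(b \right)} = \frac{1}{35}$
$-146 + l{\left(-4 \right)} 118 = -146 + \frac{1}{35} \cdot 118 = -146 + \frac{118}{35} = - \frac{4992}{35}$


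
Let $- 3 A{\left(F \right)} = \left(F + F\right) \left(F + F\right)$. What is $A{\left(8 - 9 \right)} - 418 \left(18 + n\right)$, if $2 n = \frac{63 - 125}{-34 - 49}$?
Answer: $- \frac{1912682}{249} \approx -7681.5$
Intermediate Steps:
$n = \frac{31}{83}$ ($n = \frac{\left(63 - 125\right) \frac{1}{-34 - 49}}{2} = \frac{\left(-62\right) \frac{1}{-83}}{2} = \frac{\left(-62\right) \left(- \frac{1}{83}\right)}{2} = \frac{1}{2} \cdot \frac{62}{83} = \frac{31}{83} \approx 0.37349$)
$A{\left(F \right)} = - \frac{4 F^{2}}{3}$ ($A{\left(F \right)} = - \frac{\left(F + F\right) \left(F + F\right)}{3} = - \frac{2 F 2 F}{3} = - \frac{4 F^{2}}{3}$)
$A{\left(8 - 9 \right)} - 418 \left(18 + n\right) = - \frac{4 \left(8 - 9\right)^{2}}{3} - 418 \left(18 + \frac{31}{83}\right) = - \frac{4 \left(-1\right)^{2}}{3} - \frac{637450}{83} = \left(- \frac{4}{3}\right) 1 - \frac{637450}{83} = - \frac{4}{3} - \frac{637450}{83} = - \frac{1912682}{249}$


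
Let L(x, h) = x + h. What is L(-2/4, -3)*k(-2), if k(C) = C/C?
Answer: -7/2 ≈ -3.5000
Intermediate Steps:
k(C) = 1
L(x, h) = h + x
L(-2/4, -3)*k(-2) = (-3 - 2/4)*1 = (-3 - 2*1/4)*1 = (-3 - 1/2)*1 = -7/2*1 = -7/2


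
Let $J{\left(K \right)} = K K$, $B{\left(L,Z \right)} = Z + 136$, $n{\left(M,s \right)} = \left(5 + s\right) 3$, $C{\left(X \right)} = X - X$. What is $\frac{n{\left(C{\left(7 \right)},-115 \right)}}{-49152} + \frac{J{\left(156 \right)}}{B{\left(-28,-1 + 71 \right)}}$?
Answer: $\frac{99685921}{843776} \approx 118.14$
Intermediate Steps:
$C{\left(X \right)} = 0$
$n{\left(M,s \right)} = 15 + 3 s$
$B{\left(L,Z \right)} = 136 + Z$
$J{\left(K \right)} = K^{2}$
$\frac{n{\left(C{\left(7 \right)},-115 \right)}}{-49152} + \frac{J{\left(156 \right)}}{B{\left(-28,-1 + 71 \right)}} = \frac{15 + 3 \left(-115\right)}{-49152} + \frac{156^{2}}{136 + \left(-1 + 71\right)} = \left(15 - 345\right) \left(- \frac{1}{49152}\right) + \frac{24336}{136 + 70} = \left(-330\right) \left(- \frac{1}{49152}\right) + \frac{24336}{206} = \frac{55}{8192} + 24336 \cdot \frac{1}{206} = \frac{55}{8192} + \frac{12168}{103} = \frac{99685921}{843776}$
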